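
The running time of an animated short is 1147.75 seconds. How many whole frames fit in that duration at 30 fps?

Frames = 1147.75 × 30 = 68865/2 ≈ 34432.5000.
Complete frames: 34432.

34432 frames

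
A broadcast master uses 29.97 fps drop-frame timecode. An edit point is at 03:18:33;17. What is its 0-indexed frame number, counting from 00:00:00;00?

Complete 10-minute blocks: 19, each 17982 frames → 341658.
Remaining 8 whole minutes in the current block: 1800 + 7 × 1798 = 14386 frames.
Within the current minute: 33 × 30 + 17 − 2 = 1005 (labels ;00/;01 skipped at this minute). Total = 341658 + 14386 + 1005 = 357049.

357049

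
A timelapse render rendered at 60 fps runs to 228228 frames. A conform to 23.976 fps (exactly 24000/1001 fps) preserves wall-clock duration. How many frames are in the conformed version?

91200 frames

Target frames = source frames × (target rate / source rate) = 228228 × (24000/1001)/(60) = 228228 × 400/1001 = 91200.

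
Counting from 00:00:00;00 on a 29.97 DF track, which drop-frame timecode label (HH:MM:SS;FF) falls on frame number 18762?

Ten DF minutes hold 17982 frames, so frame 18762 lies in block 1 (frames 17982–35963) with 780 frames into that block.
The block's first minute is 1800 frames and the rest 1798 each; 780 frames reaches minute 0, so 1 × 18 + 0 × 2 = 18 labels have been skipped so far.
Adding those back, label number 18762 + 18 = 18780 at 30 labels/s is 626 s + 0 f = 0 h 10 min 26 s frame 0, i.e. 00:10:26;00.

00:10:26;00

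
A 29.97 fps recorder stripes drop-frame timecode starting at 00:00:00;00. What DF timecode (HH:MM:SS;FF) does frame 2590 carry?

00:01:26;12

Each 10-minute DF block holds 10 × 60 × 30 − 9 × 2 = 17982 frames. 2590 ÷ 17982 → 0 full blocks, remainder 2590.
Within the partial block the first minute is 1800 frames and each further minute 1798, so 1 further minute boundary passed. Total skipped labels = 18 × 0 + 2 × 1 = 2.
Non-drop label index = 2590 + 2 = 2592; at 30 labels/s that is 00:01:26:12, i.e. DF 00:01:26;12.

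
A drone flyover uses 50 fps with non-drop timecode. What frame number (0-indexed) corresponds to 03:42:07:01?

frame 666351

Total seconds to the label: (3 × 3600 + 42 × 60 + 7) = 13327.
Frame index = 13327 × 50 + 1 = 666351.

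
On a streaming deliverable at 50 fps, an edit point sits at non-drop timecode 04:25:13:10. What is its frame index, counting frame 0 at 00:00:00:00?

Total seconds to the label: (4 × 3600 + 25 × 60 + 13) = 15913.
Frame index = 15913 × 50 + 10 = 795660.

795660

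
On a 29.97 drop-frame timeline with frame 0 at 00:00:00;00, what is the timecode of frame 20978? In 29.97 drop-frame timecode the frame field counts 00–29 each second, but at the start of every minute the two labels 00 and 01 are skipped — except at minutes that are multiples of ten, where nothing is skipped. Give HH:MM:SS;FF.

00:11:39;28

Ten DF minutes hold 17982 frames, so frame 20978 lies in block 1 (frames 17982–35963) with 2996 frames into that block.
The block's first minute is 1800 frames and the rest 1798 each; 2996 frames reaches minute 1, so 1 × 18 + 1 × 2 = 20 labels have been skipped so far.
Adding those back, label number 20978 + 20 = 20998 at 30 labels/s is 699 s + 28 f = 0 h 11 min 39 s frame 28, i.e. 00:11:39;28.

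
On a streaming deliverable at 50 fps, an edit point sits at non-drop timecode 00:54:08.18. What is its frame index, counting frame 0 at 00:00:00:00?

Total seconds to the label: (0 × 3600 + 54 × 60 + 8) = 3248.
Frame index = 3248 × 50 + 18 = 162418.

162418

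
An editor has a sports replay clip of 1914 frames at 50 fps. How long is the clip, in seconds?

Running time = 1914 / (50) = 38.28 s.

38.28 seconds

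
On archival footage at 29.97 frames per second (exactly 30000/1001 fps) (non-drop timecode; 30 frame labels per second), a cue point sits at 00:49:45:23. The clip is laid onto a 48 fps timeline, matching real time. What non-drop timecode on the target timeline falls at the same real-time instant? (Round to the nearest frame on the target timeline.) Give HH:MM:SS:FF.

Source frame index: (0×3600 + 49×60 + 45) × 30 + 23 = 89573.
Real time: 89573 / (30000/1001) = 89662573/30000 s.
Target frame: (89662573/30000) × (48) = 89662573/625 ≈ 143460.117 → 143460.
At 48 labels/s: frame 143460 → 00:49:48:36.

00:49:48:36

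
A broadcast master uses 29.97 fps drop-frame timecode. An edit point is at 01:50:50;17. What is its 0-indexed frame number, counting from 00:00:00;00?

As if non-drop at 30 labels/s: (1 × 3600 + 50 × 60 + 50) × 30 + 17 = 199517.
Minute boundaries passed: 110; those not divisible by 10: 110 − 11 = 99; dropped labels = 2 × 99 = 198.
Actual frame index = 199517 − 198 = 199319.

199319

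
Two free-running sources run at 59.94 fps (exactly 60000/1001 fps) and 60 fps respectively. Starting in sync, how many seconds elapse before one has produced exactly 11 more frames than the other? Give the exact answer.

The gap grows by |60 − 60000/1001| = 60/1001 frames per second.
Time for a 11-frame gap: 11 ÷ (60/1001) = 11011/60 s.

11011/60 seconds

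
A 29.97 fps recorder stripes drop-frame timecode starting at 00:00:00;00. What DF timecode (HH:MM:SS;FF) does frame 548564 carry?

05:05:03;24

Ten DF minutes hold 17982 frames, so frame 548564 lies in block 30 (frames 539460–557441) with 9104 frames into that block.
The block's first minute is 1800 frames and the rest 1798 each; 9104 frames reaches minute 5, so 30 × 18 + 5 × 2 = 550 labels have been skipped so far.
Adding those back, label number 548564 + 550 = 549114 at 30 labels/s is 18303 s + 24 f = 5 h 5 min 3 s frame 24, i.e. 05:05:03;24.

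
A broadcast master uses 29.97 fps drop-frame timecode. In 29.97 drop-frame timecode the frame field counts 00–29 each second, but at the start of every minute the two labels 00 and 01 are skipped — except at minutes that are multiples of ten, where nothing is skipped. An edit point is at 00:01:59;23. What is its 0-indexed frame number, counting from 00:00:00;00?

Complete 10-minute blocks: 0, each 17982 frames → 0.
Remaining 1 whole minute in the current block: 1800 + 0 × 1798 = 1800 frames.
Within the current minute: 59 × 30 + 23 − 2 = 1791 (labels ;00/;01 skipped at this minute). Total = 0 + 1800 + 1791 = 3591.

3591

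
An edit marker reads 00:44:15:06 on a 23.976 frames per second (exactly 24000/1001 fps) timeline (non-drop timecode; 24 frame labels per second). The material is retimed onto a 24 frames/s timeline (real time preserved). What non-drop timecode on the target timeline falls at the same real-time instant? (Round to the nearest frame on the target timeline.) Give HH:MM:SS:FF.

Source frame index: (0×3600 + 44×60 + 15) × 24 + 6 = 63726.
Real time: 63726 / (24000/1001) = 10631621/4000 s.
Target frame: (10631621/4000) × (24) = 31894863/500 ≈ 63789.726 → 63790.
At 24 labels/s: frame 63790 → 00:44:17:22.

00:44:17:22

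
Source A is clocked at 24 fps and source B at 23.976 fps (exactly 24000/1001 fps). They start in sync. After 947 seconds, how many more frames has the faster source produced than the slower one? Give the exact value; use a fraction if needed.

22728/1001 frames

A emits 24 × 947 = 22728 frames; B emits 24000/1001 × 947 = 22728000/1001.
Difference = 22728/1001 frames (≈ 22.7053); B is behind A.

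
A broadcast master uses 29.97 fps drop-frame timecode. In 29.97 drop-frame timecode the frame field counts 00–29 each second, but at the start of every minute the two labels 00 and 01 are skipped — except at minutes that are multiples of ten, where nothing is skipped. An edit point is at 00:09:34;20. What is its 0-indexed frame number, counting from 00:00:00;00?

Complete 10-minute blocks: 0, each 17982 frames → 0.
Remaining 9 whole minutes in the current block: 1800 + 8 × 1798 = 16184 frames.
Within the current minute: 34 × 30 + 20 − 2 = 1038 (labels ;00/;01 skipped at this minute). Total = 0 + 16184 + 1038 = 17222.

17222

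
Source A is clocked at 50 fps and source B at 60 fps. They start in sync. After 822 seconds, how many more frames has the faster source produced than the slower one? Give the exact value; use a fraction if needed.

8220 frames

A emits 50 × 822 = 41100 frames; B emits 60 × 822 = 49320.
Difference = 8220 frames; B is ahead of A.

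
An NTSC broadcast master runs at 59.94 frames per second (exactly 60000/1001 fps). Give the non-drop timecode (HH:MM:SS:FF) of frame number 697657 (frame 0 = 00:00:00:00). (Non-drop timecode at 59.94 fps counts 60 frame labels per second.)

03:13:47:37

697657 ÷ 60 = 11627 full seconds, remainder 37 frames.
11627 s = 3 h 13 min 47 s.
Timecode: 03:13:47:37.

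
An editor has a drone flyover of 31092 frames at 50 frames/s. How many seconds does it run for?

621.84 seconds

Running time = 31092 / (50) = 621.84 s.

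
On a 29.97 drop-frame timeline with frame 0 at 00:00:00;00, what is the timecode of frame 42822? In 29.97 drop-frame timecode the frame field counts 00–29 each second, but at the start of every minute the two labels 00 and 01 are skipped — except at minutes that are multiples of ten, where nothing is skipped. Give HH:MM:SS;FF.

00:23:48;24

Each 10-minute DF block holds 10 × 60 × 30 − 9 × 2 = 17982 frames. 42822 ÷ 17982 → 2 full blocks, remainder 6858.
Within the partial block the first minute is 1800 frames and each further minute 1798, so 3 further minute boundaries passed. Total skipped labels = 18 × 2 + 2 × 3 = 42.
Non-drop label index = 42822 + 42 = 42864; at 30 labels/s that is 00:23:48:24, i.e. DF 00:23:48;24.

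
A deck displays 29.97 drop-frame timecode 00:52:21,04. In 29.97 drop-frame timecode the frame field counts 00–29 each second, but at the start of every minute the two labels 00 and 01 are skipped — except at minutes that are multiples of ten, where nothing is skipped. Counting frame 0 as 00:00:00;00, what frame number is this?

94140

Complete 10-minute blocks: 5, each 17982 frames → 89910.
Remaining 2 whole minutes in the current block: 1800 + 1 × 1798 = 3598 frames.
Within the current minute: 21 × 30 + 4 − 2 = 632 (labels ;00/;01 skipped at this minute). Total = 89910 + 3598 + 632 = 94140.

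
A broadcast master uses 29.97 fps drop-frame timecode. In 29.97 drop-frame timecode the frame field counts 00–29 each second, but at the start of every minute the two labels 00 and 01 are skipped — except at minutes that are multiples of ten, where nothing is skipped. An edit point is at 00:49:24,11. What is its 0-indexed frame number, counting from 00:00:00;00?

Complete 10-minute blocks: 4, each 17982 frames → 71928.
Remaining 9 whole minutes in the current block: 1800 + 8 × 1798 = 16184 frames.
Within the current minute: 24 × 30 + 11 − 2 = 729 (labels ;00/;01 skipped at this minute). Total = 71928 + 16184 + 729 = 88841.

88841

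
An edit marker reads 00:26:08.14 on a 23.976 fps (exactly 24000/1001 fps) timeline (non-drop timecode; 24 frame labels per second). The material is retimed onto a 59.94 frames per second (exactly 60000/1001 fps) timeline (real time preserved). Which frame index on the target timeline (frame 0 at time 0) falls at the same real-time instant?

frame 94115

Source frame index: (0×3600 + 26×60 + 8) × 24 + 14 = 37646.
Real time: 37646 / (24000/1001) = 18841823/12000 s.
Target frame: (18841823/12000) × (60000/1001) = 94115.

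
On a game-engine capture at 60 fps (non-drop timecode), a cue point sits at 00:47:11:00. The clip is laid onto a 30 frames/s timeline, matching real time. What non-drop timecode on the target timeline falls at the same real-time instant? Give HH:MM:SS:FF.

00:47:11:00

Source frame index: (0×3600 + 47×60 + 11) × 60 + 0 = 169860.
Real time: 169860 / (60) = 2831 s.
Target frame: (2831) × (30) = 84930.
At 30 labels/s: frame 84930 → 00:47:11:00.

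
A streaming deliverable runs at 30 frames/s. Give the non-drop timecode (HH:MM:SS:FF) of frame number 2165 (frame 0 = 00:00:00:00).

00:01:12:05

2165 ÷ 30 = 72 full seconds, remainder 5 frames.
72 s = 0 h 1 min 12 s.
Timecode: 00:01:12:05.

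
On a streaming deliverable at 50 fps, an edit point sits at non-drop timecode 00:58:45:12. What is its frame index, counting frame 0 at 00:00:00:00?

Total seconds to the label: (0 × 3600 + 58 × 60 + 45) = 3525.
Frame index = 3525 × 50 + 12 = 176262.

176262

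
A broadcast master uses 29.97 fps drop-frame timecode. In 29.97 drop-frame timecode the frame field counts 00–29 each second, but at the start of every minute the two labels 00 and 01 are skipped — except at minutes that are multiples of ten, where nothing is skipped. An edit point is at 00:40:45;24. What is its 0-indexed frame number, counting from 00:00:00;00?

73302

Complete 10-minute blocks: 4, each 17982 frames → 71928.
Remaining 0 whole minutes in the current block: 0 frames.
Within the current minute: 45 × 30 + 24 = 1374. Total = 71928 + 0 + 1374 = 73302.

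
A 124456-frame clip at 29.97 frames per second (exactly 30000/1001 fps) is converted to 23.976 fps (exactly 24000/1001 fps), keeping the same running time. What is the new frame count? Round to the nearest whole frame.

99565 frames

Frames at target rate = 124456 × (24000/1001) / (30000/1001) = 497824/5 ≈ 99564.800.
Nearest whole frame: 99565.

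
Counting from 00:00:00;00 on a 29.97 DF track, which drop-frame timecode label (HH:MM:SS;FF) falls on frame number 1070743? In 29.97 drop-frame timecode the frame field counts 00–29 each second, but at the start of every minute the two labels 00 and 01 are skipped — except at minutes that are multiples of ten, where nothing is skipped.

Each 10-minute DF block holds 10 × 60 × 30 − 9 × 2 = 17982 frames. 1070743 ÷ 17982 → 59 full blocks, remainder 9805.
Within the partial block the first minute is 1800 frames and each further minute 1798, so 5 further minute boundaries passed. Total skipped labels = 18 × 59 + 2 × 5 = 1072.
Non-drop label index = 1070743 + 1072 = 1071815; at 30 labels/s that is 09:55:27:05, i.e. DF 09:55:27;05.

09:55:27;05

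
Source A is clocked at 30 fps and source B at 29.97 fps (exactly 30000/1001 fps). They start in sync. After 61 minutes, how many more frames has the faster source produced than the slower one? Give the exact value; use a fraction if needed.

109800/1001 frames

61 min = 3660 s.
A emits 30 × 3660 = 109800 frames; B emits 30000/1001 × 3660 = 109800000/1001.
Difference = 109800/1001 frames (≈ 109.6903); B is behind A.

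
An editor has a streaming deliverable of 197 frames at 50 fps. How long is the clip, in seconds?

Running time = 197 / (50) = 3.94 s.

3.94 seconds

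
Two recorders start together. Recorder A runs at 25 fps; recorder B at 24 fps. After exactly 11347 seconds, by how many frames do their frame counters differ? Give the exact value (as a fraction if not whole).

11347 frames

A emits 25 × 11347 = 283675 frames; B emits 24 × 11347 = 272328.
Difference = 11347 frames; B is behind A.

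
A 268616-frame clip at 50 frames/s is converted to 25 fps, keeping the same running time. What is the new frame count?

134308 frames

Frames at target rate = 268616 × (25) / (50) = 134308.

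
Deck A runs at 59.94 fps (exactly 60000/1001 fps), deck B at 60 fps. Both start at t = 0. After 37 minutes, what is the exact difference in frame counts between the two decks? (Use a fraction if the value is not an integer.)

37 min = 2220 s.
A emits 60000/1001 × 2220 = 133200000/1001 frames; B emits 60 × 2220 = 133200.
Difference = 133200/1001 frames (≈ 133.0669); B is ahead of A.

133200/1001 frames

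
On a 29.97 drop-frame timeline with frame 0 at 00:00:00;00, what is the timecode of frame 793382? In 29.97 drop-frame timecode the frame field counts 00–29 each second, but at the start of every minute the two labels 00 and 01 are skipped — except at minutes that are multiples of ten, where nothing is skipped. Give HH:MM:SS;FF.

07:21:12;16

Each 10-minute DF block holds 10 × 60 × 30 − 9 × 2 = 17982 frames. 793382 ÷ 17982 → 44 full blocks, remainder 2174.
Within the partial block the first minute is 1800 frames and each further minute 1798, so 1 further minute boundary passed. Total skipped labels = 18 × 44 + 2 × 1 = 794.
Non-drop label index = 793382 + 794 = 794176; at 30 labels/s that is 07:21:12:16, i.e. DF 07:21:12;16.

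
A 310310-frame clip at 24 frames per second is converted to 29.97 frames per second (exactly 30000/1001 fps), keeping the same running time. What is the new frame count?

387500 frames

Target frames = source frames × (target rate / source rate) = 310310 × (30000/1001)/(24) = 310310 × 1250/1001 = 387500.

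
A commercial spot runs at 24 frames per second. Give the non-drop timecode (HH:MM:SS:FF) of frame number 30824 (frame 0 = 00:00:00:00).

00:21:24:08

30824 ÷ 24 = 1284 full seconds, remainder 8 frames.
1284 s = 0 h 21 min 24 s.
Timecode: 00:21:24:08.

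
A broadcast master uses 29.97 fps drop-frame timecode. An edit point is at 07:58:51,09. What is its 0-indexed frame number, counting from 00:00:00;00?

861077

Complete 10-minute blocks: 47, each 17982 frames → 845154.
Remaining 8 whole minutes in the current block: 1800 + 7 × 1798 = 14386 frames.
Within the current minute: 51 × 30 + 9 − 2 = 1537 (labels ;00/;01 skipped at this minute). Total = 845154 + 14386 + 1537 = 861077.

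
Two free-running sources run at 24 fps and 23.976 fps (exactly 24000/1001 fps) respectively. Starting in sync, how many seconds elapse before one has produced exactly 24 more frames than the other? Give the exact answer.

1001 seconds

The gap grows by |24000/1001 − 24| = 24/1001 frames per second.
Time for a 24-frame gap: 24 ÷ (24/1001) = 1001 s.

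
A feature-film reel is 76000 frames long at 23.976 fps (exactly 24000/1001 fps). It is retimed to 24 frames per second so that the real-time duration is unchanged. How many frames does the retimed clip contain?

76076 frames

Target frames = source frames × (target rate / source rate) = 76000 × (24)/(24000/1001) = 76000 × 1001/1000 = 76076.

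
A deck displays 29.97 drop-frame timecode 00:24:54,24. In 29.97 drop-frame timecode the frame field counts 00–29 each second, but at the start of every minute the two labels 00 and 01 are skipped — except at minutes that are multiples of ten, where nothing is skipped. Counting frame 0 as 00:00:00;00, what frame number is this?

44800

Complete 10-minute blocks: 2, each 17982 frames → 35964.
Remaining 4 whole minutes in the current block: 1800 + 3 × 1798 = 7194 frames.
Within the current minute: 54 × 30 + 24 − 2 = 1642 (labels ;00/;01 skipped at this minute). Total = 35964 + 7194 + 1642 = 44800.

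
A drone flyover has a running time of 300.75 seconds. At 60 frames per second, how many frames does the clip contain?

18045 frames

Frames = 300.75 × 60 = 18045.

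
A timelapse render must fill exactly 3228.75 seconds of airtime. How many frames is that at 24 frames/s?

77490 frames

Frames = 3228.75 × 24 = 77490.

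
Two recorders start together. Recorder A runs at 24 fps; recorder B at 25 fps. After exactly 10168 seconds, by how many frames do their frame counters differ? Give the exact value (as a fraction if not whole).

A emits 24 × 10168 = 244032 frames; B emits 25 × 10168 = 254200.
Difference = 10168 frames; B is ahead of A.

10168 frames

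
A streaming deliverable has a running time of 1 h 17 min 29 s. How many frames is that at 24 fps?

111576 frames

1 h 17 min 29 s = 4649 s.
Frames = 4649 × 24 = 111576.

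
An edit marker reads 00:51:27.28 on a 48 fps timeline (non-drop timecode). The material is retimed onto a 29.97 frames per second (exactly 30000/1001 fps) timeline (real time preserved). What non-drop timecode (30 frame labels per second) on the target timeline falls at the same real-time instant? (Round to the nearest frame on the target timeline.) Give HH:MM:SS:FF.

Source frame index: (0×3600 + 51×60 + 27) × 48 + 28 = 148204.
Real time: 148204 / (48) = 37051/12 s.
Target frame: (37051/12) × (30000/1001) = 13232500/143 ≈ 92534.965 → 92535.
At 30 labels/s: frame 92535 → 00:51:24:15.

00:51:24:15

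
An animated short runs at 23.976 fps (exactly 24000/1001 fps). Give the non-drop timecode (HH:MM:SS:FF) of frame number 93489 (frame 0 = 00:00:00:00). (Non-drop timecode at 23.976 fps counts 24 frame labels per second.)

01:04:55:09

93489 ÷ 24 = 3895 full seconds, remainder 9 frames.
3895 s = 1 h 4 min 55 s.
Timecode: 01:04:55:09.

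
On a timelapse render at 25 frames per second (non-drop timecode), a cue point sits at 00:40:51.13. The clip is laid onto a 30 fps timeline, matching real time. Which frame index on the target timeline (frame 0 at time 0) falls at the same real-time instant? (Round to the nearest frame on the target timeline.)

Source frame index: (0×3600 + 40×60 + 51) × 25 + 13 = 61288.
Real time: 61288 / (25) = 61288/25 s.
Target frame: (61288/25) × (30) = 367728/5 ≈ 73545.600 → 73546.

frame 73546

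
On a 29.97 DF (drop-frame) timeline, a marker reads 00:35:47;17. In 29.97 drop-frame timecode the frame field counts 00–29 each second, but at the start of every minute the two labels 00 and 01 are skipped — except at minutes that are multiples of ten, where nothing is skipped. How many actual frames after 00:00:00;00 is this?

64363

As if non-drop at 30 labels/s: (0 × 3600 + 35 × 60 + 47) × 30 + 17 = 64427.
Minute boundaries passed: 35; those not divisible by 10: 35 − 3 = 32; dropped labels = 2 × 32 = 64.
Actual frame index = 64427 − 64 = 64363.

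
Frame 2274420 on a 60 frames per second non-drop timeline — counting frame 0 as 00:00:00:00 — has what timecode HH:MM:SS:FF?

2274420 ÷ 60 = 37907 full seconds, remainder 0 frames.
37907 s = 10 h 31 min 47 s.
Timecode: 10:31:47:00.

10:31:47:00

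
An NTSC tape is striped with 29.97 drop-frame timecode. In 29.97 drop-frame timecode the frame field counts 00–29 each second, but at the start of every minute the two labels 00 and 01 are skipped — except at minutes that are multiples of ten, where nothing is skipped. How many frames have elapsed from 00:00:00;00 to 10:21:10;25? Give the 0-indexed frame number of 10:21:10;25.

As if non-drop at 30 labels/s: (10 × 3600 + 21 × 60 + 10) × 30 + 25 = 1118125.
Minute boundaries passed: 621; those not divisible by 10: 621 − 62 = 559; dropped labels = 2 × 559 = 1118.
Actual frame index = 1118125 − 1118 = 1117007.

1117007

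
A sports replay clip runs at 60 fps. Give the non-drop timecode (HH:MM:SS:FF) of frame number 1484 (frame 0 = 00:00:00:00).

1484 ÷ 60 = 24 full seconds, remainder 44 frames.
24 s = 0 h 0 min 24 s.
Timecode: 00:00:24:44.

00:00:24:44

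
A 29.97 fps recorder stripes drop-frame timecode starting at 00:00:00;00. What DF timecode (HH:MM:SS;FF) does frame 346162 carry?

03:12:30;08

Ten DF minutes hold 17982 frames, so frame 346162 lies in block 19 (frames 341658–359639) with 4504 frames into that block.
The block's first minute is 1800 frames and the rest 1798 each; 4504 frames reaches minute 2, so 19 × 18 + 2 × 2 = 346 labels have been skipped so far.
Adding those back, label number 346162 + 346 = 346508 at 30 labels/s is 11550 s + 8 f = 3 h 12 min 30 s frame 8, i.e. 03:12:30;08.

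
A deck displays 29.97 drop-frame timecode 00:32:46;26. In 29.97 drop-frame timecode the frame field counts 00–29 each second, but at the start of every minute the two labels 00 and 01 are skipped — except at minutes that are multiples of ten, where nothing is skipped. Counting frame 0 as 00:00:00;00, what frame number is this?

Complete 10-minute blocks: 3, each 17982 frames → 53946.
Remaining 2 whole minutes in the current block: 1800 + 1 × 1798 = 3598 frames.
Within the current minute: 46 × 30 + 26 − 2 = 1404 (labels ;00/;01 skipped at this minute). Total = 53946 + 3598 + 1404 = 58948.

58948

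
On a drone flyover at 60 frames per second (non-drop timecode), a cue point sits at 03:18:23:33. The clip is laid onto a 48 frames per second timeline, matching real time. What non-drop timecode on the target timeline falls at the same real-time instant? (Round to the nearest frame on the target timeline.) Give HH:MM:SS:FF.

03:18:23:26

Source frame index: (3×3600 + 18×60 + 23) × 60 + 33 = 714213.
Real time: 714213 / (60) = 238071/20 s.
Target frame: (238071/20) × (48) = 2856852/5 ≈ 571370.400 → 571370.
At 48 labels/s: frame 571370 → 03:18:23:26.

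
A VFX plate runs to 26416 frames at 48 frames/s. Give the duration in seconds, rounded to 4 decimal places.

550.3333 seconds

Running time = 26416 × 1/48 = 1651/3 s ≈ 550.3333 s.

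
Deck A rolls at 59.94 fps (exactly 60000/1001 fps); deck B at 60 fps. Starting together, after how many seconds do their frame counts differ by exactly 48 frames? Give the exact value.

The gap grows by |60 − 60000/1001| = 60/1001 frames per second.
Time for a 48-frame gap: 48 ÷ (60/1001) = 800.8 s.

800.8 seconds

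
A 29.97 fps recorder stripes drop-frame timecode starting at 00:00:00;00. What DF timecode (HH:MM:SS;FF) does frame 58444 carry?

Ten DF minutes hold 17982 frames, so frame 58444 lies in block 3 (frames 53946–71927) with 4498 frames into that block.
The block's first minute is 1800 frames and the rest 1798 each; 4498 frames reaches minute 2, so 3 × 18 + 2 × 2 = 58 labels have been skipped so far.
Adding those back, label number 58444 + 58 = 58502 at 30 labels/s is 1950 s + 2 f = 0 h 32 min 30 s frame 2, i.e. 00:32:30;02.

00:32:30;02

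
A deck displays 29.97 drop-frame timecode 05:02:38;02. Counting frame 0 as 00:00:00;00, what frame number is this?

As if non-drop at 30 labels/s: (5 × 3600 + 2 × 60 + 38) × 30 + 2 = 544742.
Minute boundaries passed: 302; those not divisible by 10: 302 − 30 = 272; dropped labels = 2 × 272 = 544.
Actual frame index = 544742 − 544 = 544198.

544198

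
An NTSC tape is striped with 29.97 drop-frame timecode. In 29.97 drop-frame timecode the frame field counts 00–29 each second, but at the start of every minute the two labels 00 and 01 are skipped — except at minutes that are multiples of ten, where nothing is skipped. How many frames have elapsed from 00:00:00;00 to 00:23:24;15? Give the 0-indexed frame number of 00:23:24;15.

42093

Complete 10-minute blocks: 2, each 17982 frames → 35964.
Remaining 3 whole minutes in the current block: 1800 + 2 × 1798 = 5396 frames.
Within the current minute: 24 × 30 + 15 − 2 = 733 (labels ;00/;01 skipped at this minute). Total = 35964 + 5396 + 733 = 42093.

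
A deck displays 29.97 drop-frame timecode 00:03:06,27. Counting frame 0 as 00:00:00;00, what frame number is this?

5601

Complete 10-minute blocks: 0, each 17982 frames → 0.
Remaining 3 whole minutes in the current block: 1800 + 2 × 1798 = 5396 frames.
Within the current minute: 6 × 30 + 27 − 2 = 205 (labels ;00/;01 skipped at this minute). Total = 0 + 5396 + 205 = 5601.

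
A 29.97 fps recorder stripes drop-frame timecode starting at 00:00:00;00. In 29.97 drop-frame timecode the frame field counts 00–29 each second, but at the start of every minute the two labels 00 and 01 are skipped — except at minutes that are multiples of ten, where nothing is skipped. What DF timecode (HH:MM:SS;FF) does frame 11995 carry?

Each 10-minute DF block holds 10 × 60 × 30 − 9 × 2 = 17982 frames. 11995 ÷ 17982 → 0 full blocks, remainder 11995.
Within the partial block the first minute is 1800 frames and each further minute 1798, so 6 further minute boundaries passed. Total skipped labels = 18 × 0 + 2 × 6 = 12.
Non-drop label index = 11995 + 12 = 12007; at 30 labels/s that is 00:06:40:07, i.e. DF 00:06:40;07.

00:06:40;07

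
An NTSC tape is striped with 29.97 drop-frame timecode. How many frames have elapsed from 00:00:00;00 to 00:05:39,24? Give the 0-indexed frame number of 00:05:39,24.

As if non-drop at 30 labels/s: (0 × 3600 + 5 × 60 + 39) × 30 + 24 = 10194.
Minute boundaries passed: 5; those not divisible by 10: 5 − 0 = 5; dropped labels = 2 × 5 = 10.
Actual frame index = 10194 − 10 = 10184.

10184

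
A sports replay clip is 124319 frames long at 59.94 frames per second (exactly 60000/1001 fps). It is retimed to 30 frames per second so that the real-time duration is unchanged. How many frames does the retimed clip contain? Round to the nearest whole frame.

Frames at target rate = 124319 × (30) / (60000/1001) = 124443319/2000 ≈ 62221.660.
Nearest whole frame: 62222.

62222 frames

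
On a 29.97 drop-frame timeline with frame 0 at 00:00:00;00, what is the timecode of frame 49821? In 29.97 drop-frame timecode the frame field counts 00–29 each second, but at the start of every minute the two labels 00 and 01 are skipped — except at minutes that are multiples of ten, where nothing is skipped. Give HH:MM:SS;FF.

Each 10-minute DF block holds 10 × 60 × 30 − 9 × 2 = 17982 frames. 49821 ÷ 17982 → 2 full blocks, remainder 13857.
Within the partial block the first minute is 1800 frames and each further minute 1798, so 7 further minute boundaries passed. Total skipped labels = 18 × 2 + 2 × 7 = 50.
Non-drop label index = 49821 + 50 = 49871; at 30 labels/s that is 00:27:42:11, i.e. DF 00:27:42;11.

00:27:42;11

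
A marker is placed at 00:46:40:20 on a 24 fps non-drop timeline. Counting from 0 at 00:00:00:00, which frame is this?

67220

Total seconds to the label: (0 × 3600 + 46 × 60 + 40) = 2800.
Frame index = 2800 × 24 + 20 = 67220.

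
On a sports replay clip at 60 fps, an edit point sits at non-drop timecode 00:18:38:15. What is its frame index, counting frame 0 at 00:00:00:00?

67095

Total seconds to the label: (0 × 3600 + 18 × 60 + 38) = 1118.
Frame index = 1118 × 60 + 15 = 67095.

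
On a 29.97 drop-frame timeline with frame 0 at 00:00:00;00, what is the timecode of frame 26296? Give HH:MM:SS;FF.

Each 10-minute DF block holds 10 × 60 × 30 − 9 × 2 = 17982 frames. 26296 ÷ 17982 → 1 full block, remainder 8314.
Within the partial block the first minute is 1800 frames and each further minute 1798, so 4 further minute boundaries passed. Total skipped labels = 18 × 1 + 2 × 4 = 26.
Non-drop label index = 26296 + 26 = 26322; at 30 labels/s that is 00:14:37:12, i.e. DF 00:14:37;12.

00:14:37;12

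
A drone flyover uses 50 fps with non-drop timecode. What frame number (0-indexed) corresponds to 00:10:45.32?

Total seconds to the label: (0 × 3600 + 10 × 60 + 45) = 645.
Frame index = 645 × 50 + 32 = 32282.

32282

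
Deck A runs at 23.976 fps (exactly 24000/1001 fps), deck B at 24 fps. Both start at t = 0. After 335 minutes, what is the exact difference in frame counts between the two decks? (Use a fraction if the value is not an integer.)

335 min = 20100 s.
A emits 24000/1001 × 20100 = 482400000/1001 frames; B emits 24 × 20100 = 482400.
Difference = 482400/1001 frames (≈ 481.9181); B is ahead of A.

482400/1001 frames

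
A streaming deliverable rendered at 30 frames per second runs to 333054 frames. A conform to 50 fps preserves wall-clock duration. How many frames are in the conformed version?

555090 frames

Frames at target rate = 333054 × (50) / (30) = 555090.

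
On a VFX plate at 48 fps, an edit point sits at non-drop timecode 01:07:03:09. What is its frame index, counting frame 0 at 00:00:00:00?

Total seconds to the label: (1 × 3600 + 7 × 60 + 3) = 4023.
Frame index = 4023 × 48 + 9 = 193113.

frame 193113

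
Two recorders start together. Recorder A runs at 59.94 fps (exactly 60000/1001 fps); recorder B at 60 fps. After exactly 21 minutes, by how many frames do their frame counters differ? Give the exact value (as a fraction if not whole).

10800/143 frames

21 min = 1260 s.
A emits 60000/1001 × 1260 = 10800000/143 frames; B emits 60 × 1260 = 75600.
Difference = 10800/143 frames (≈ 75.5245); B is ahead of A.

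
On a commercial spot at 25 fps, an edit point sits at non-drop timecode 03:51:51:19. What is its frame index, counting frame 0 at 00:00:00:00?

347794

Total seconds to the label: (3 × 3600 + 51 × 60 + 51) = 13911.
Frame index = 13911 × 25 + 19 = 347794.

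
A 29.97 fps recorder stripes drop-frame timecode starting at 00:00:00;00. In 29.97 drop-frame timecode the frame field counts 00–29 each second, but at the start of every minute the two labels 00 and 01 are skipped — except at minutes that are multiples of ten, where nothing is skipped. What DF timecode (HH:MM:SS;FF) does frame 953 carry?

00:00:31;23

Each 10-minute DF block holds 10 × 60 × 30 − 9 × 2 = 17982 frames. 953 ÷ 17982 → 0 full blocks, remainder 953.
Within the partial block the first minute is 1800 frames and each further minute 1798, so 0 further minute boundaries passed. Total skipped labels = 18 × 0 + 2 × 0 = 0.
Non-drop label index = 953 + 0 = 953; at 30 labels/s that is 00:00:31:23, i.e. DF 00:00:31;23.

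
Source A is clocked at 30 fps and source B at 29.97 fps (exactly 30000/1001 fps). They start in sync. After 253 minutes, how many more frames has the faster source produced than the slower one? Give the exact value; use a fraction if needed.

253 min = 15180 s.
A emits 30 × 15180 = 455400 frames; B emits 30000/1001 × 15180 = 41400000/91.
Difference = 41400/91 frames (≈ 454.9451); B is behind A.

41400/91 frames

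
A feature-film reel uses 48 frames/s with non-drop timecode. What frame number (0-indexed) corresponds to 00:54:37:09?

157305

Total seconds to the label: (0 × 3600 + 54 × 60 + 37) = 3277.
Frame index = 3277 × 48 + 9 = 157305.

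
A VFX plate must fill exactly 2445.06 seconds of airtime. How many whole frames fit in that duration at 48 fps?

117362 frames

Frames = 2445.06 × 48 = 2934072/25 ≈ 117362.8800.
Complete frames: 117362.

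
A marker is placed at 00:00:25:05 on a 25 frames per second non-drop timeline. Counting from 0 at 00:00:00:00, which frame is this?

Total seconds to the label: (0 × 3600 + 0 × 60 + 25) = 25.
Frame index = 25 × 25 + 5 = 630.

frame 630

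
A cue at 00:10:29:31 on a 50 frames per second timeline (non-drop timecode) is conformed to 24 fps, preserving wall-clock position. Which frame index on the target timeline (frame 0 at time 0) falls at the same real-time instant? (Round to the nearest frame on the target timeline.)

frame 15111

Source frame index: (0×3600 + 10×60 + 29) × 50 + 31 = 31481.
Real time: 31481 / (50) = 31481/50 s.
Target frame: (31481/50) × (24) = 377772/25 ≈ 15110.880 → 15111.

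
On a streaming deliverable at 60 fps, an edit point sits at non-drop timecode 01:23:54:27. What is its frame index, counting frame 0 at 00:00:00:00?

frame 302067

Total seconds to the label: (1 × 3600 + 23 × 60 + 54) = 5034.
Frame index = 5034 × 60 + 27 = 302067.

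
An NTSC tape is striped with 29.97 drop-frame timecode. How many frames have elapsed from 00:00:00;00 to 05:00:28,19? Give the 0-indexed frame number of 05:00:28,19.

Complete 10-minute blocks: 30, each 17982 frames → 539460.
Remaining 0 whole minutes in the current block: 0 frames.
Within the current minute: 28 × 30 + 19 = 859. Total = 539460 + 0 + 859 = 540319.

540319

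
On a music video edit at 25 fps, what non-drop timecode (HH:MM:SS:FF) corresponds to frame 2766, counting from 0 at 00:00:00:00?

2766 ÷ 25 = 110 full seconds, remainder 16 frames.
110 s = 0 h 1 min 50 s.
Timecode: 00:01:50:16.

00:01:50:16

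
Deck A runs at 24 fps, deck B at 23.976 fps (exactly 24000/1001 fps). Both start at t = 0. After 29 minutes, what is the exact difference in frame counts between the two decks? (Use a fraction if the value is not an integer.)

29 min = 1740 s.
A emits 24 × 1740 = 41760 frames; B emits 24000/1001 × 1740 = 41760000/1001.
Difference = 41760/1001 frames (≈ 41.7183); B is behind A.

41760/1001 frames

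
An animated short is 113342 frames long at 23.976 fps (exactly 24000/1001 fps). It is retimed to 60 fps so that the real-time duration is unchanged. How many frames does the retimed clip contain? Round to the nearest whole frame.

Frames at target rate = 113342 × (60) / (24000/1001) = 56727671/200 ≈ 283638.355.
Nearest whole frame: 283638.

283638 frames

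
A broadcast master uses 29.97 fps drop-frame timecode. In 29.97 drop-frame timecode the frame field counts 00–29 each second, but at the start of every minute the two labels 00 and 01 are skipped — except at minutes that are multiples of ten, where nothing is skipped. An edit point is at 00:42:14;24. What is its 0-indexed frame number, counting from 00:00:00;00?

Complete 10-minute blocks: 4, each 17982 frames → 71928.
Remaining 2 whole minutes in the current block: 1800 + 1 × 1798 = 3598 frames.
Within the current minute: 14 × 30 + 24 − 2 = 442 (labels ;00/;01 skipped at this minute). Total = 71928 + 3598 + 442 = 75968.

75968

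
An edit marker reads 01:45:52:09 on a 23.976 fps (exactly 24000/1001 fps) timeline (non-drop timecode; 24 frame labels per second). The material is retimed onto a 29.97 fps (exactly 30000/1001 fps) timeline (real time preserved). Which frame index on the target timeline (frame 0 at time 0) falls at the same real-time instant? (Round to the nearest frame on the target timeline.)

Source frame index: (1×3600 + 45×60 + 52) × 24 + 9 = 152457.
Real time: 152457 / (24000/1001) = 50869819/8000 s.
Target frame: (50869819/8000) × (30000/1001) = 762285/4 ≈ 190571.250 → 190571.

frame 190571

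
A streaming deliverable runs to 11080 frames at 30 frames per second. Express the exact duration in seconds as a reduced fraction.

1108/3 seconds

Running time = 11080 ÷ (30) = 11080 × 1/30 = 1108/3 s.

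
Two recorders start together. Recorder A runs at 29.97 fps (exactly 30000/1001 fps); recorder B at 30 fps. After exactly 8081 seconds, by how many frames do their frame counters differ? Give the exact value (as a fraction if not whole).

A emits 30000/1001 × 8081 = 242430000/1001 frames; B emits 30 × 8081 = 242430.
Difference = 242430/1001 frames (≈ 242.1878); B is ahead of A.

242430/1001 frames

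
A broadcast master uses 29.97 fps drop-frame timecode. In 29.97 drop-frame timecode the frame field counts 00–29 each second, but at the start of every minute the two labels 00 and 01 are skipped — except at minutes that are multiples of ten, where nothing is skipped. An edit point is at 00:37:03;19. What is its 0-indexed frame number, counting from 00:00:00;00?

66641

Complete 10-minute blocks: 3, each 17982 frames → 53946.
Remaining 7 whole minutes in the current block: 1800 + 6 × 1798 = 12588 frames.
Within the current minute: 3 × 30 + 19 − 2 = 107 (labels ;00/;01 skipped at this minute). Total = 53946 + 12588 + 107 = 66641.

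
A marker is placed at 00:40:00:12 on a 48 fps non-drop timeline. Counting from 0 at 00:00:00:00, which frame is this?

frame 115212

Total seconds to the label: (0 × 3600 + 40 × 60 + 0) = 2400.
Frame index = 2400 × 48 + 12 = 115212.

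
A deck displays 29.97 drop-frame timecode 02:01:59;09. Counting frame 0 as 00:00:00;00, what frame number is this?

219361

As if non-drop at 30 labels/s: (2 × 3600 + 1 × 60 + 59) × 30 + 9 = 219579.
Minute boundaries passed: 121; those not divisible by 10: 121 − 12 = 109; dropped labels = 2 × 109 = 218.
Actual frame index = 219579 − 218 = 219361.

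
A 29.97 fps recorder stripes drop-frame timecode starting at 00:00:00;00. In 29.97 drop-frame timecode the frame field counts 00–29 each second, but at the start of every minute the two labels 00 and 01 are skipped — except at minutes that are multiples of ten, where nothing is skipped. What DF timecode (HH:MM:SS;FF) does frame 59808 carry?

Ten DF minutes hold 17982 frames, so frame 59808 lies in block 3 (frames 53946–71927) with 5862 frames into that block.
The block's first minute is 1800 frames and the rest 1798 each; 5862 frames reaches minute 3, so 3 × 18 + 3 × 2 = 60 labels have been skipped so far.
Adding those back, label number 59808 + 60 = 59868 at 30 labels/s is 1995 s + 18 f = 0 h 33 min 15 s frame 18, i.e. 00:33:15;18.

00:33:15;18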